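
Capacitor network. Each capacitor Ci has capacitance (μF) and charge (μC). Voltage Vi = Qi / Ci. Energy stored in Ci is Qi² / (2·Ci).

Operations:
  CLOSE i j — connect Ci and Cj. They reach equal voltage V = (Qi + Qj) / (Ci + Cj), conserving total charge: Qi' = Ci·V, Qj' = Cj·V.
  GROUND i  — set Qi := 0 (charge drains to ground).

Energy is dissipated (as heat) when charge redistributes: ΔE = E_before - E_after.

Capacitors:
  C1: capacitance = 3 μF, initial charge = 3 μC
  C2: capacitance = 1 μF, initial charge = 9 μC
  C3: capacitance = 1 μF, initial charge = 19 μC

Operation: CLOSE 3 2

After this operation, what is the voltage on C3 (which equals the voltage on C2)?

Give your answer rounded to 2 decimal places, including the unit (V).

Initial: C1(3μF, Q=3μC, V=1.00V), C2(1μF, Q=9μC, V=9.00V), C3(1μF, Q=19μC, V=19.00V)
Op 1: CLOSE 3-2: Q_total=28.00, C_total=2.00, V=14.00; Q3=14.00, Q2=14.00; dissipated=25.000

Answer: 14.00 V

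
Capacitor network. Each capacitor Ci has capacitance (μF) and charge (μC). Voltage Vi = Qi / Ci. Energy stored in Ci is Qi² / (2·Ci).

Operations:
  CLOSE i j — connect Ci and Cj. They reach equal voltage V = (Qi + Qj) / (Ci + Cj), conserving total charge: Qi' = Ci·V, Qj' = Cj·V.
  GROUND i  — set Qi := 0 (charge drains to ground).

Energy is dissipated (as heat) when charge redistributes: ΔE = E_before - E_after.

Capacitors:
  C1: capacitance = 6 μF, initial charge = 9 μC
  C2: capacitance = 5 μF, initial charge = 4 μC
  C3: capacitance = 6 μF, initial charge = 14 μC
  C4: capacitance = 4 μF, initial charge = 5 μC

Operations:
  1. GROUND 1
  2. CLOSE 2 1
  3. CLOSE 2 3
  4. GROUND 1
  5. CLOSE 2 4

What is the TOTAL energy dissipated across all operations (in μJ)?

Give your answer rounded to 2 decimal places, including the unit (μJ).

Initial: C1(6μF, Q=9μC, V=1.50V), C2(5μF, Q=4μC, V=0.80V), C3(6μF, Q=14μC, V=2.33V), C4(4μF, Q=5μC, V=1.25V)
Op 1: GROUND 1: Q1=0; energy lost=6.750
Op 2: CLOSE 2-1: Q_total=4.00, C_total=11.00, V=0.36; Q2=1.82, Q1=2.18; dissipated=0.873
Op 3: CLOSE 2-3: Q_total=15.82, C_total=11.00, V=1.44; Q2=7.19, Q3=8.63; dissipated=5.291
Op 4: GROUND 1: Q1=0; energy lost=0.397
Op 5: CLOSE 2-4: Q_total=12.19, C_total=9.00, V=1.35; Q2=6.77, Q4=5.42; dissipated=0.039
Total dissipated: 13.349 μJ

Answer: 13.35 μJ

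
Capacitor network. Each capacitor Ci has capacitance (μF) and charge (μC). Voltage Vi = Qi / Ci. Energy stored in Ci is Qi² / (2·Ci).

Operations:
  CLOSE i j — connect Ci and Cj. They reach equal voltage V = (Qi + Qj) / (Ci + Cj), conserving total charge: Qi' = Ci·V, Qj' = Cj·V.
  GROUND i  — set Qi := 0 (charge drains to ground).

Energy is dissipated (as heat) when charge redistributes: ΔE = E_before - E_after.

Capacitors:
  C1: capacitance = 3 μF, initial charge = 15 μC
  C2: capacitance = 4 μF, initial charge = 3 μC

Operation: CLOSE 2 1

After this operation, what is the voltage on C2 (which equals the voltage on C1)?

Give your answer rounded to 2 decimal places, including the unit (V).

Answer: 2.57 V

Derivation:
Initial: C1(3μF, Q=15μC, V=5.00V), C2(4μF, Q=3μC, V=0.75V)
Op 1: CLOSE 2-1: Q_total=18.00, C_total=7.00, V=2.57; Q2=10.29, Q1=7.71; dissipated=15.482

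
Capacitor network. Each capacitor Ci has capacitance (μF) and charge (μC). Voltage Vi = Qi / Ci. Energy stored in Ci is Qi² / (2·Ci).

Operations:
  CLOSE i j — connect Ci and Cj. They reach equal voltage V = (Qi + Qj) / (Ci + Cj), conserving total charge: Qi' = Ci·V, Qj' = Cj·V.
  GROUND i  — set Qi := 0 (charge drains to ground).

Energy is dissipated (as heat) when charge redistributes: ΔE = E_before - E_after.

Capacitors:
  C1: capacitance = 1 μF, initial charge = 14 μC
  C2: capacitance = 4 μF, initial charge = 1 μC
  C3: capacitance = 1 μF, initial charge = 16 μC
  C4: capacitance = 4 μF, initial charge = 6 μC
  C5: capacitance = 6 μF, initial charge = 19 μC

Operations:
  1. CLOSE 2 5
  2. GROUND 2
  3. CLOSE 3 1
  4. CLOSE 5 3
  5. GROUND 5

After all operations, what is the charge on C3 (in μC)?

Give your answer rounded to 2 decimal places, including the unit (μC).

Answer: 3.86 μC

Derivation:
Initial: C1(1μF, Q=14μC, V=14.00V), C2(4μF, Q=1μC, V=0.25V), C3(1μF, Q=16μC, V=16.00V), C4(4μF, Q=6μC, V=1.50V), C5(6μF, Q=19μC, V=3.17V)
Op 1: CLOSE 2-5: Q_total=20.00, C_total=10.00, V=2.00; Q2=8.00, Q5=12.00; dissipated=10.208
Op 2: GROUND 2: Q2=0; energy lost=8.000
Op 3: CLOSE 3-1: Q_total=30.00, C_total=2.00, V=15.00; Q3=15.00, Q1=15.00; dissipated=1.000
Op 4: CLOSE 5-3: Q_total=27.00, C_total=7.00, V=3.86; Q5=23.14, Q3=3.86; dissipated=72.429
Op 5: GROUND 5: Q5=0; energy lost=44.633
Final charges: Q1=15.00, Q2=0.00, Q3=3.86, Q4=6.00, Q5=0.00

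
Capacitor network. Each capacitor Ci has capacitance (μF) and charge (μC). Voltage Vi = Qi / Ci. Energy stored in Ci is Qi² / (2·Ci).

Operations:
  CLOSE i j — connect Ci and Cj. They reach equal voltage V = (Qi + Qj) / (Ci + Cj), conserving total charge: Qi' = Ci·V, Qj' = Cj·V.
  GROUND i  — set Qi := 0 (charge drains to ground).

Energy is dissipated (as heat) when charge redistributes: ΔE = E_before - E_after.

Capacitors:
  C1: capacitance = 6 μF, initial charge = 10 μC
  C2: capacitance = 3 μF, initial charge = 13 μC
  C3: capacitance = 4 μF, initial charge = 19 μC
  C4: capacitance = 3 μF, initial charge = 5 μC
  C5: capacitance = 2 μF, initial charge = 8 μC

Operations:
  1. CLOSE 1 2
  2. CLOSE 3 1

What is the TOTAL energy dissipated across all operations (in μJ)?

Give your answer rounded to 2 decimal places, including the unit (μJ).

Initial: C1(6μF, Q=10μC, V=1.67V), C2(3μF, Q=13μC, V=4.33V), C3(4μF, Q=19μC, V=4.75V), C4(3μF, Q=5μC, V=1.67V), C5(2μF, Q=8μC, V=4.00V)
Op 1: CLOSE 1-2: Q_total=23.00, C_total=9.00, V=2.56; Q1=15.33, Q2=7.67; dissipated=7.111
Op 2: CLOSE 3-1: Q_total=34.33, C_total=10.00, V=3.43; Q3=13.73, Q1=20.60; dissipated=5.779
Total dissipated: 12.890 μJ

Answer: 12.89 μJ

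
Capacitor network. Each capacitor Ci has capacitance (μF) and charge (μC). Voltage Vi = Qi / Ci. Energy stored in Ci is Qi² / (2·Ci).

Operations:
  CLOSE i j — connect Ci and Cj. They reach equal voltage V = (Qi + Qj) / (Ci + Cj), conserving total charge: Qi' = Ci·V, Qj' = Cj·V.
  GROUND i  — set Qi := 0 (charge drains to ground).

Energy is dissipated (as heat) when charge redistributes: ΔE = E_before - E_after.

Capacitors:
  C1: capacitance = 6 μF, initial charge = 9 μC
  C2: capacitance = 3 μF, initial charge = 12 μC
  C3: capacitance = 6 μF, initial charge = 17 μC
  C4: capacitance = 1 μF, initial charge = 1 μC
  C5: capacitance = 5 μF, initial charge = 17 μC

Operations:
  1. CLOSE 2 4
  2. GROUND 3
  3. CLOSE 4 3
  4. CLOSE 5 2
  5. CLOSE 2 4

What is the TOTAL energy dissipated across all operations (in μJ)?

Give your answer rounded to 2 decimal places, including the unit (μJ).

Initial: C1(6μF, Q=9μC, V=1.50V), C2(3μF, Q=12μC, V=4.00V), C3(6μF, Q=17μC, V=2.83V), C4(1μF, Q=1μC, V=1.00V), C5(5μF, Q=17μC, V=3.40V)
Op 1: CLOSE 2-4: Q_total=13.00, C_total=4.00, V=3.25; Q2=9.75, Q4=3.25; dissipated=3.375
Op 2: GROUND 3: Q3=0; energy lost=24.083
Op 3: CLOSE 4-3: Q_total=3.25, C_total=7.00, V=0.46; Q4=0.46, Q3=2.79; dissipated=4.527
Op 4: CLOSE 5-2: Q_total=26.75, C_total=8.00, V=3.34; Q5=16.72, Q2=10.03; dissipated=0.021
Op 5: CLOSE 2-4: Q_total=10.50, C_total=4.00, V=2.62; Q2=7.87, Q4=2.62; dissipated=3.109
Total dissipated: 35.115 μJ

Answer: 35.12 μJ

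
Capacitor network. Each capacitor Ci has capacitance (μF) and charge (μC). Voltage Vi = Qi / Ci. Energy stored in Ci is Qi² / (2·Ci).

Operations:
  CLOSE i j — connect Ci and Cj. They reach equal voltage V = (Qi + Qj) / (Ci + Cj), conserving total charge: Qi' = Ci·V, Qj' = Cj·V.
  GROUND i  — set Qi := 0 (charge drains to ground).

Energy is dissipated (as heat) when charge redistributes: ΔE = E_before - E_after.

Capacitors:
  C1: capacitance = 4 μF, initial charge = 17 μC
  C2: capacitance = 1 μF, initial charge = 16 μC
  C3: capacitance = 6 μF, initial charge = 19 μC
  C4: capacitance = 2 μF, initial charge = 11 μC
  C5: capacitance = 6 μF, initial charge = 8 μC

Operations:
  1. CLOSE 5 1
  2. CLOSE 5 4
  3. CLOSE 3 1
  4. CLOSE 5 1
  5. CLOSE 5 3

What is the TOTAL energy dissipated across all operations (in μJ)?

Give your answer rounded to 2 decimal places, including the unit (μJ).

Initial: C1(4μF, Q=17μC, V=4.25V), C2(1μF, Q=16μC, V=16.00V), C3(6μF, Q=19μC, V=3.17V), C4(2μF, Q=11μC, V=5.50V), C5(6μF, Q=8μC, V=1.33V)
Op 1: CLOSE 5-1: Q_total=25.00, C_total=10.00, V=2.50; Q5=15.00, Q1=10.00; dissipated=10.208
Op 2: CLOSE 5-4: Q_total=26.00, C_total=8.00, V=3.25; Q5=19.50, Q4=6.50; dissipated=6.750
Op 3: CLOSE 3-1: Q_total=29.00, C_total=10.00, V=2.90; Q3=17.40, Q1=11.60; dissipated=0.533
Op 4: CLOSE 5-1: Q_total=31.10, C_total=10.00, V=3.11; Q5=18.66, Q1=12.44; dissipated=0.147
Op 5: CLOSE 5-3: Q_total=36.06, C_total=12.00, V=3.00; Q5=18.03, Q3=18.03; dissipated=0.066
Total dissipated: 17.705 μJ

Answer: 17.70 μJ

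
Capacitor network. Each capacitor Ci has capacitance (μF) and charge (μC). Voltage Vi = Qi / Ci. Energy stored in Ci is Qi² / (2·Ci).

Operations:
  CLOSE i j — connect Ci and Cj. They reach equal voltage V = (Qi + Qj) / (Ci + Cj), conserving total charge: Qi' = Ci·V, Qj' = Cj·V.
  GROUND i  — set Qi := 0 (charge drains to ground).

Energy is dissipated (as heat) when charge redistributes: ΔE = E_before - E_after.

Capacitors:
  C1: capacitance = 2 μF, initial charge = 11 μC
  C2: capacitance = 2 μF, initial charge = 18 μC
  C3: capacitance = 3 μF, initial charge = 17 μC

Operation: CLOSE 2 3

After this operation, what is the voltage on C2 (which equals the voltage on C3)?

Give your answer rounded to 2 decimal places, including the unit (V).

Answer: 7.00 V

Derivation:
Initial: C1(2μF, Q=11μC, V=5.50V), C2(2μF, Q=18μC, V=9.00V), C3(3μF, Q=17μC, V=5.67V)
Op 1: CLOSE 2-3: Q_total=35.00, C_total=5.00, V=7.00; Q2=14.00, Q3=21.00; dissipated=6.667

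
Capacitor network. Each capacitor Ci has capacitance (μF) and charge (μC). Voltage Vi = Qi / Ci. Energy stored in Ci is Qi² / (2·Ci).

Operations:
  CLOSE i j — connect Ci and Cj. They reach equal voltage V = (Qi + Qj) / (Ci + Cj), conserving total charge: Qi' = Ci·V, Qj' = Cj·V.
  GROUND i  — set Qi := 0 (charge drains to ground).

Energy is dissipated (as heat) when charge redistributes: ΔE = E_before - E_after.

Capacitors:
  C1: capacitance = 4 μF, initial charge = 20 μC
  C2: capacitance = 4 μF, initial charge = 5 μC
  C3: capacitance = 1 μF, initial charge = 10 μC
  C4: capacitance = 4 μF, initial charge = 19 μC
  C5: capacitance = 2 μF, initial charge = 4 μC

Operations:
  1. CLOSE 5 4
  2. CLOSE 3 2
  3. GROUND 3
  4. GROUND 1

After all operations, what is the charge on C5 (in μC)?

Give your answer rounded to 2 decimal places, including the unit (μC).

Initial: C1(4μF, Q=20μC, V=5.00V), C2(4μF, Q=5μC, V=1.25V), C3(1μF, Q=10μC, V=10.00V), C4(4μF, Q=19μC, V=4.75V), C5(2μF, Q=4μC, V=2.00V)
Op 1: CLOSE 5-4: Q_total=23.00, C_total=6.00, V=3.83; Q5=7.67, Q4=15.33; dissipated=5.042
Op 2: CLOSE 3-2: Q_total=15.00, C_total=5.00, V=3.00; Q3=3.00, Q2=12.00; dissipated=30.625
Op 3: GROUND 3: Q3=0; energy lost=4.500
Op 4: GROUND 1: Q1=0; energy lost=50.000
Final charges: Q1=0.00, Q2=12.00, Q3=0.00, Q4=15.33, Q5=7.67

Answer: 7.67 μC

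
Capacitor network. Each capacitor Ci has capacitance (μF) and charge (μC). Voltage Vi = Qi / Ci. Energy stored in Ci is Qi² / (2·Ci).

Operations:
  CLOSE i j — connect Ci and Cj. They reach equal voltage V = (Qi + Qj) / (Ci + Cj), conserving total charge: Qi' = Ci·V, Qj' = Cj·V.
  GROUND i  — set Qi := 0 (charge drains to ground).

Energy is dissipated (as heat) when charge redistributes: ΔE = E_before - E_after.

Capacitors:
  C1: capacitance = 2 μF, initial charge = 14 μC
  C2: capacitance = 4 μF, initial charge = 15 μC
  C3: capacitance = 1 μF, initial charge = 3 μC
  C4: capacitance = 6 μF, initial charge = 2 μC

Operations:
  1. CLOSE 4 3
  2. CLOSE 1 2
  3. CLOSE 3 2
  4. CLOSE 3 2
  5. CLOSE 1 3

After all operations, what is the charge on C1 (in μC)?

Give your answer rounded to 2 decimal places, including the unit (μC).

Answer: 9.12 μC

Derivation:
Initial: C1(2μF, Q=14μC, V=7.00V), C2(4μF, Q=15μC, V=3.75V), C3(1μF, Q=3μC, V=3.00V), C4(6μF, Q=2μC, V=0.33V)
Op 1: CLOSE 4-3: Q_total=5.00, C_total=7.00, V=0.71; Q4=4.29, Q3=0.71; dissipated=3.048
Op 2: CLOSE 1-2: Q_total=29.00, C_total=6.00, V=4.83; Q1=9.67, Q2=19.33; dissipated=7.042
Op 3: CLOSE 3-2: Q_total=20.05, C_total=5.00, V=4.01; Q3=4.01, Q2=16.04; dissipated=6.787
Op 4: CLOSE 3-2: Q_total=20.05, C_total=5.00, V=4.01; Q3=4.01, Q2=16.04; dissipated=0.000
Op 5: CLOSE 1-3: Q_total=13.68, C_total=3.00, V=4.56; Q1=9.12, Q3=4.56; dissipated=0.226
Final charges: Q1=9.12, Q2=16.04, Q3=4.56, Q4=4.29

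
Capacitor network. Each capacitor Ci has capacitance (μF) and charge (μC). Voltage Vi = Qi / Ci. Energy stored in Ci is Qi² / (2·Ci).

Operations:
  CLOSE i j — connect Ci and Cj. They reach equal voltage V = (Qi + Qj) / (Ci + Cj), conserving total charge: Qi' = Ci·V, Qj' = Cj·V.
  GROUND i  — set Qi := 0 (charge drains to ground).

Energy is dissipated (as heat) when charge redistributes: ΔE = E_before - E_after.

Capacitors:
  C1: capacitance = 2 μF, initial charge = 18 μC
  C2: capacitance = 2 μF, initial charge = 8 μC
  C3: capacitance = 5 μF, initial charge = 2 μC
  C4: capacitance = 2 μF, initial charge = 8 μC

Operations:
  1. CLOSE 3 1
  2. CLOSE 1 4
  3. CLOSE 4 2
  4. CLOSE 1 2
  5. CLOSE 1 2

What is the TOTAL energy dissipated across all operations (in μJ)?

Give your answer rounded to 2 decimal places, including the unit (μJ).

Answer: 53.69 μJ

Derivation:
Initial: C1(2μF, Q=18μC, V=9.00V), C2(2μF, Q=8μC, V=4.00V), C3(5μF, Q=2μC, V=0.40V), C4(2μF, Q=8μC, V=4.00V)
Op 1: CLOSE 3-1: Q_total=20.00, C_total=7.00, V=2.86; Q3=14.29, Q1=5.71; dissipated=52.829
Op 2: CLOSE 1-4: Q_total=13.71, C_total=4.00, V=3.43; Q1=6.86, Q4=6.86; dissipated=0.653
Op 3: CLOSE 4-2: Q_total=14.86, C_total=4.00, V=3.71; Q4=7.43, Q2=7.43; dissipated=0.163
Op 4: CLOSE 1-2: Q_total=14.29, C_total=4.00, V=3.57; Q1=7.14, Q2=7.14; dissipated=0.041
Op 5: CLOSE 1-2: Q_total=14.29, C_total=4.00, V=3.57; Q1=7.14, Q2=7.14; dissipated=0.000
Total dissipated: 53.686 μJ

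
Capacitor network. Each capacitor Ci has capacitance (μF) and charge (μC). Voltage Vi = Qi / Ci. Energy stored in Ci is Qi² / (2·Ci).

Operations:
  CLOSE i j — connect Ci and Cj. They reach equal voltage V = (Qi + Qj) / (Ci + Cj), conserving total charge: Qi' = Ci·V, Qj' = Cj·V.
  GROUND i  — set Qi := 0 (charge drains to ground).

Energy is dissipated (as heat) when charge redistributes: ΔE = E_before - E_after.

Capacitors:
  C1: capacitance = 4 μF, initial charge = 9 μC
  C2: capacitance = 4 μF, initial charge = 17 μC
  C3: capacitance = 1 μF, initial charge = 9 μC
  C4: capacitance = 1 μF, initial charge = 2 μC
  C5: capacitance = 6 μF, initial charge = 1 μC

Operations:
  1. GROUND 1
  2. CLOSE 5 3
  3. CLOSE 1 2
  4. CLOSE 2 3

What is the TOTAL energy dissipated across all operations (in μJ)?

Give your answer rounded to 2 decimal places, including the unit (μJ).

Answer: 61.82 μJ

Derivation:
Initial: C1(4μF, Q=9μC, V=2.25V), C2(4μF, Q=17μC, V=4.25V), C3(1μF, Q=9μC, V=9.00V), C4(1μF, Q=2μC, V=2.00V), C5(6μF, Q=1μC, V=0.17V)
Op 1: GROUND 1: Q1=0; energy lost=10.125
Op 2: CLOSE 5-3: Q_total=10.00, C_total=7.00, V=1.43; Q5=8.57, Q3=1.43; dissipated=33.440
Op 3: CLOSE 1-2: Q_total=17.00, C_total=8.00, V=2.12; Q1=8.50, Q2=8.50; dissipated=18.062
Op 4: CLOSE 2-3: Q_total=9.93, C_total=5.00, V=1.99; Q2=7.94, Q3=1.99; dissipated=0.194
Total dissipated: 61.822 μJ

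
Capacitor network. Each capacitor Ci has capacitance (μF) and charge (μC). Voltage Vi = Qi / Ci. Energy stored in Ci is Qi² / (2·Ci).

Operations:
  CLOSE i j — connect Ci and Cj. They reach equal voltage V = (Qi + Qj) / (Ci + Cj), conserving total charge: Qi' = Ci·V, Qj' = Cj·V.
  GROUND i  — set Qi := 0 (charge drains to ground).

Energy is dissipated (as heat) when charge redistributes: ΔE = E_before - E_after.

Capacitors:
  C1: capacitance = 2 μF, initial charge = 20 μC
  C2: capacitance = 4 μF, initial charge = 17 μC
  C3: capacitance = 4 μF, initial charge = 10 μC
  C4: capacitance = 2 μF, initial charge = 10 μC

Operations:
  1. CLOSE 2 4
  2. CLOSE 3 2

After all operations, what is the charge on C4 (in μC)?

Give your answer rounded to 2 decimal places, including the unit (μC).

Answer: 9.00 μC

Derivation:
Initial: C1(2μF, Q=20μC, V=10.00V), C2(4μF, Q=17μC, V=4.25V), C3(4μF, Q=10μC, V=2.50V), C4(2μF, Q=10μC, V=5.00V)
Op 1: CLOSE 2-4: Q_total=27.00, C_total=6.00, V=4.50; Q2=18.00, Q4=9.00; dissipated=0.375
Op 2: CLOSE 3-2: Q_total=28.00, C_total=8.00, V=3.50; Q3=14.00, Q2=14.00; dissipated=4.000
Final charges: Q1=20.00, Q2=14.00, Q3=14.00, Q4=9.00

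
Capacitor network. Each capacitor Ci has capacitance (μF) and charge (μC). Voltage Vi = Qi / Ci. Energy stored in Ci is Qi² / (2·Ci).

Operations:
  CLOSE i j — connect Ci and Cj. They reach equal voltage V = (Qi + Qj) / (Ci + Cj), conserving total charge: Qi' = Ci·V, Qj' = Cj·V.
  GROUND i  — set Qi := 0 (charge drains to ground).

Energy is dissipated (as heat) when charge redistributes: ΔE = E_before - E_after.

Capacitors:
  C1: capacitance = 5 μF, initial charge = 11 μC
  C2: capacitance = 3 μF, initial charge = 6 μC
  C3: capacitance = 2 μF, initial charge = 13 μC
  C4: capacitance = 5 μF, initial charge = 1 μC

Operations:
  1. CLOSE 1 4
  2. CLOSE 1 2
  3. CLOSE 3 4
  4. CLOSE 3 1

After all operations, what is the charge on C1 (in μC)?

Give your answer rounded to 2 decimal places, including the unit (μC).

Initial: C1(5μF, Q=11μC, V=2.20V), C2(3μF, Q=6μC, V=2.00V), C3(2μF, Q=13μC, V=6.50V), C4(5μF, Q=1μC, V=0.20V)
Op 1: CLOSE 1-4: Q_total=12.00, C_total=10.00, V=1.20; Q1=6.00, Q4=6.00; dissipated=5.000
Op 2: CLOSE 1-2: Q_total=12.00, C_total=8.00, V=1.50; Q1=7.50, Q2=4.50; dissipated=0.600
Op 3: CLOSE 3-4: Q_total=19.00, C_total=7.00, V=2.71; Q3=5.43, Q4=13.57; dissipated=20.064
Op 4: CLOSE 3-1: Q_total=12.93, C_total=7.00, V=1.85; Q3=3.69, Q1=9.23; dissipated=1.053
Final charges: Q1=9.23, Q2=4.50, Q3=3.69, Q4=13.57

Answer: 9.23 μC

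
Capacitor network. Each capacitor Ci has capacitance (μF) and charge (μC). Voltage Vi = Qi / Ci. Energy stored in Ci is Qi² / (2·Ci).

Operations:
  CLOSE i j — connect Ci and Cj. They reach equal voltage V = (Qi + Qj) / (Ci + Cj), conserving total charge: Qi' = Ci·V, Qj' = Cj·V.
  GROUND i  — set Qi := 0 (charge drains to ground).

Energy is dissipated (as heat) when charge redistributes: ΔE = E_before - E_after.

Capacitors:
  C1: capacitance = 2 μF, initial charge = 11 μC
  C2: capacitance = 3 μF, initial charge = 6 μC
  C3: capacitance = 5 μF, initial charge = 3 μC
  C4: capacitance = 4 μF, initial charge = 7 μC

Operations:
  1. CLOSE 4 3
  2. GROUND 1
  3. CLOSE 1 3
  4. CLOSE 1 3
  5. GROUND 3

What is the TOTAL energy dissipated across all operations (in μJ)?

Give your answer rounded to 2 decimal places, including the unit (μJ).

Answer: 34.18 μJ

Derivation:
Initial: C1(2μF, Q=11μC, V=5.50V), C2(3μF, Q=6μC, V=2.00V), C3(5μF, Q=3μC, V=0.60V), C4(4μF, Q=7μC, V=1.75V)
Op 1: CLOSE 4-3: Q_total=10.00, C_total=9.00, V=1.11; Q4=4.44, Q3=5.56; dissipated=1.469
Op 2: GROUND 1: Q1=0; energy lost=30.250
Op 3: CLOSE 1-3: Q_total=5.56, C_total=7.00, V=0.79; Q1=1.59, Q3=3.97; dissipated=0.882
Op 4: CLOSE 1-3: Q_total=5.56, C_total=7.00, V=0.79; Q1=1.59, Q3=3.97; dissipated=0.000
Op 5: GROUND 3: Q3=0; energy lost=1.575
Total dissipated: 34.176 μJ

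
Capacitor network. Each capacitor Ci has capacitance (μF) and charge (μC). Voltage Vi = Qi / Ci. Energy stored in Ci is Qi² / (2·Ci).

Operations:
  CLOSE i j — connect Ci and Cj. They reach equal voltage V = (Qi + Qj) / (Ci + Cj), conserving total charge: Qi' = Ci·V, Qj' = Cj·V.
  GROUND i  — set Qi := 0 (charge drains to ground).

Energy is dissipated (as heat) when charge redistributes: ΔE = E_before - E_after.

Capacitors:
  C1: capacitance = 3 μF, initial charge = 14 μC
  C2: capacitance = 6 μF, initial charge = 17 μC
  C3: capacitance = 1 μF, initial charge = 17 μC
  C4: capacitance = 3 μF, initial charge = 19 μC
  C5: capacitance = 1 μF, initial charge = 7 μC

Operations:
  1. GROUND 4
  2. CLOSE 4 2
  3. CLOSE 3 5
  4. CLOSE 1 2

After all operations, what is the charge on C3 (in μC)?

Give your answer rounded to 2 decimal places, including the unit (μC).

Answer: 12.00 μC

Derivation:
Initial: C1(3μF, Q=14μC, V=4.67V), C2(6μF, Q=17μC, V=2.83V), C3(1μF, Q=17μC, V=17.00V), C4(3μF, Q=19μC, V=6.33V), C5(1μF, Q=7μC, V=7.00V)
Op 1: GROUND 4: Q4=0; energy lost=60.167
Op 2: CLOSE 4-2: Q_total=17.00, C_total=9.00, V=1.89; Q4=5.67, Q2=11.33; dissipated=8.028
Op 3: CLOSE 3-5: Q_total=24.00, C_total=2.00, V=12.00; Q3=12.00, Q5=12.00; dissipated=25.000
Op 4: CLOSE 1-2: Q_total=25.33, C_total=9.00, V=2.81; Q1=8.44, Q2=16.89; dissipated=7.716
Final charges: Q1=8.44, Q2=16.89, Q3=12.00, Q4=5.67, Q5=12.00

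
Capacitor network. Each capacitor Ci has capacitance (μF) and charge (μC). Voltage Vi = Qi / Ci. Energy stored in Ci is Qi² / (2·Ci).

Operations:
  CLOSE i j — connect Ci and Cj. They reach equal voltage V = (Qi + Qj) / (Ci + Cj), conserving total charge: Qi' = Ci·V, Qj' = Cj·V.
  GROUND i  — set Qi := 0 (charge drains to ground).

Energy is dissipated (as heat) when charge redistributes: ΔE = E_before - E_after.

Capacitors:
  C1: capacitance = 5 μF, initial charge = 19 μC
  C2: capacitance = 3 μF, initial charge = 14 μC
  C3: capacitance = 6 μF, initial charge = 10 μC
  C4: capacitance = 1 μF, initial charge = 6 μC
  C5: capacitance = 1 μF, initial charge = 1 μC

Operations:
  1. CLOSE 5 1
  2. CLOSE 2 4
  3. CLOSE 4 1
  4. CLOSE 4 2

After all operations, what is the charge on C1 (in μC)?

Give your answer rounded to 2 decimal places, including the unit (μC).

Initial: C1(5μF, Q=19μC, V=3.80V), C2(3μF, Q=14μC, V=4.67V), C3(6μF, Q=10μC, V=1.67V), C4(1μF, Q=6μC, V=6.00V), C5(1μF, Q=1μC, V=1.00V)
Op 1: CLOSE 5-1: Q_total=20.00, C_total=6.00, V=3.33; Q5=3.33, Q1=16.67; dissipated=3.267
Op 2: CLOSE 2-4: Q_total=20.00, C_total=4.00, V=5.00; Q2=15.00, Q4=5.00; dissipated=0.667
Op 3: CLOSE 4-1: Q_total=21.67, C_total=6.00, V=3.61; Q4=3.61, Q1=18.06; dissipated=1.157
Op 4: CLOSE 4-2: Q_total=18.61, C_total=4.00, V=4.65; Q4=4.65, Q2=13.96; dissipated=0.723
Final charges: Q1=18.06, Q2=13.96, Q3=10.00, Q4=4.65, Q5=3.33

Answer: 18.06 μC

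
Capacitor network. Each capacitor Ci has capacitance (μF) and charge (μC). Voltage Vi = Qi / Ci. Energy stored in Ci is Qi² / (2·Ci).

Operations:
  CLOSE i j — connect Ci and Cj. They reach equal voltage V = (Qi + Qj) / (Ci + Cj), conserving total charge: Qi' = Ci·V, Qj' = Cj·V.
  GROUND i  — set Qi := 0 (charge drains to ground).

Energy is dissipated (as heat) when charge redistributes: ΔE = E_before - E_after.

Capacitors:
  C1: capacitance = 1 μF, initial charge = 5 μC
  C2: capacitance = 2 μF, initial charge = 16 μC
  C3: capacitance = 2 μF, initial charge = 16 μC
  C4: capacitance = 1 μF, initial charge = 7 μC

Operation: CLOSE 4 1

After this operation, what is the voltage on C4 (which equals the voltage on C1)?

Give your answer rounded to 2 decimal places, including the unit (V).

Initial: C1(1μF, Q=5μC, V=5.00V), C2(2μF, Q=16μC, V=8.00V), C3(2μF, Q=16μC, V=8.00V), C4(1μF, Q=7μC, V=7.00V)
Op 1: CLOSE 4-1: Q_total=12.00, C_total=2.00, V=6.00; Q4=6.00, Q1=6.00; dissipated=1.000

Answer: 6.00 V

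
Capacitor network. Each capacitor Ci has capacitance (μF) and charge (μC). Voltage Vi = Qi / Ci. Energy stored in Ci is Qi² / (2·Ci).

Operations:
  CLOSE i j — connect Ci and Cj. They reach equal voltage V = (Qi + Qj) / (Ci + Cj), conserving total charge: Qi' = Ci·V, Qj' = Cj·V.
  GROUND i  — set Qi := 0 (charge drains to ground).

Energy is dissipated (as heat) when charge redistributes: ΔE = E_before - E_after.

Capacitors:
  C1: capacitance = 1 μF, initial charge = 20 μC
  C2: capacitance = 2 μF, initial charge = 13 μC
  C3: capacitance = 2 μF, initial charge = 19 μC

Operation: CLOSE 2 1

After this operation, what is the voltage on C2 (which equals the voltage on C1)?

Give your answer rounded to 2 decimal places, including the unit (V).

Answer: 11.00 V

Derivation:
Initial: C1(1μF, Q=20μC, V=20.00V), C2(2μF, Q=13μC, V=6.50V), C3(2μF, Q=19μC, V=9.50V)
Op 1: CLOSE 2-1: Q_total=33.00, C_total=3.00, V=11.00; Q2=22.00, Q1=11.00; dissipated=60.750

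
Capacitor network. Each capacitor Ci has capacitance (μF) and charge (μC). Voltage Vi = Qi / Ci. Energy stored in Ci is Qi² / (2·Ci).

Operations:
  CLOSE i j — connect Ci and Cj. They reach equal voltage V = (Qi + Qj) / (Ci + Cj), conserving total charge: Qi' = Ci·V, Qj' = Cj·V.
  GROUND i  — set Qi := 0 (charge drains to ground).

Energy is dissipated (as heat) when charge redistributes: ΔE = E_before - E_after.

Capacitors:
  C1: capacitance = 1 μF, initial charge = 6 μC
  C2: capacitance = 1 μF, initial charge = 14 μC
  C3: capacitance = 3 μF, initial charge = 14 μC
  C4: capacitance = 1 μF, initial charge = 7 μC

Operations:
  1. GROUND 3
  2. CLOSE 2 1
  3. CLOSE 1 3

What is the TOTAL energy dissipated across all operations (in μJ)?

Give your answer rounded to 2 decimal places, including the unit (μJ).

Initial: C1(1μF, Q=6μC, V=6.00V), C2(1μF, Q=14μC, V=14.00V), C3(3μF, Q=14μC, V=4.67V), C4(1μF, Q=7μC, V=7.00V)
Op 1: GROUND 3: Q3=0; energy lost=32.667
Op 2: CLOSE 2-1: Q_total=20.00, C_total=2.00, V=10.00; Q2=10.00, Q1=10.00; dissipated=16.000
Op 3: CLOSE 1-3: Q_total=10.00, C_total=4.00, V=2.50; Q1=2.50, Q3=7.50; dissipated=37.500
Total dissipated: 86.167 μJ

Answer: 86.17 μJ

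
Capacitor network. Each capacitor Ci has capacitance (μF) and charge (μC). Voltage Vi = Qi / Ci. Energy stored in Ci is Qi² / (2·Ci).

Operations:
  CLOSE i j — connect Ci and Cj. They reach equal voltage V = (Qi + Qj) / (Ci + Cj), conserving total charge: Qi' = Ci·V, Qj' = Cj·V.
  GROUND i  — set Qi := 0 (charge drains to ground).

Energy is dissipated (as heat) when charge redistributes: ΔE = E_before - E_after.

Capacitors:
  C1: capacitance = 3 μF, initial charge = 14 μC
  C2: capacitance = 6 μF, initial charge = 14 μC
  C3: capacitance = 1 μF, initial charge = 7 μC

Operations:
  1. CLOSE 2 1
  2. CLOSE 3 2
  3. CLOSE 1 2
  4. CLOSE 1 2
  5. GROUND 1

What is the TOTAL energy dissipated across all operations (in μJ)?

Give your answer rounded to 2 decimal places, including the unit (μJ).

Initial: C1(3μF, Q=14μC, V=4.67V), C2(6μF, Q=14μC, V=2.33V), C3(1μF, Q=7μC, V=7.00V)
Op 1: CLOSE 2-1: Q_total=28.00, C_total=9.00, V=3.11; Q2=18.67, Q1=9.33; dissipated=5.444
Op 2: CLOSE 3-2: Q_total=25.67, C_total=7.00, V=3.67; Q3=3.67, Q2=22.00; dissipated=6.481
Op 3: CLOSE 1-2: Q_total=31.33, C_total=9.00, V=3.48; Q1=10.44, Q2=20.89; dissipated=0.309
Op 4: CLOSE 1-2: Q_total=31.33, C_total=9.00, V=3.48; Q1=10.44, Q2=20.89; dissipated=0.000
Op 5: GROUND 1: Q1=0; energy lost=18.181
Total dissipated: 30.416 μJ

Answer: 30.42 μJ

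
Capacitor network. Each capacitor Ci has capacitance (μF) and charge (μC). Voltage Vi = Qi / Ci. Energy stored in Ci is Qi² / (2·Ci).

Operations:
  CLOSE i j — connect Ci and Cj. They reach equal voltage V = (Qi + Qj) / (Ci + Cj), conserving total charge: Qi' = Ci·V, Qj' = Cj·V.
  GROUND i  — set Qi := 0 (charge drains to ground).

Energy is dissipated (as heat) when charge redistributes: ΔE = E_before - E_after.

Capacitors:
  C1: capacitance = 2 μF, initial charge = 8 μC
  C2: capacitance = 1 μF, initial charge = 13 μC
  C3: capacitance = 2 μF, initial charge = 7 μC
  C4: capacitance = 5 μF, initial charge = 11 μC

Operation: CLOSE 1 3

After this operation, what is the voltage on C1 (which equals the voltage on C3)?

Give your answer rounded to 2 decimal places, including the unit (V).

Initial: C1(2μF, Q=8μC, V=4.00V), C2(1μF, Q=13μC, V=13.00V), C3(2μF, Q=7μC, V=3.50V), C4(5μF, Q=11μC, V=2.20V)
Op 1: CLOSE 1-3: Q_total=15.00, C_total=4.00, V=3.75; Q1=7.50, Q3=7.50; dissipated=0.125

Answer: 3.75 V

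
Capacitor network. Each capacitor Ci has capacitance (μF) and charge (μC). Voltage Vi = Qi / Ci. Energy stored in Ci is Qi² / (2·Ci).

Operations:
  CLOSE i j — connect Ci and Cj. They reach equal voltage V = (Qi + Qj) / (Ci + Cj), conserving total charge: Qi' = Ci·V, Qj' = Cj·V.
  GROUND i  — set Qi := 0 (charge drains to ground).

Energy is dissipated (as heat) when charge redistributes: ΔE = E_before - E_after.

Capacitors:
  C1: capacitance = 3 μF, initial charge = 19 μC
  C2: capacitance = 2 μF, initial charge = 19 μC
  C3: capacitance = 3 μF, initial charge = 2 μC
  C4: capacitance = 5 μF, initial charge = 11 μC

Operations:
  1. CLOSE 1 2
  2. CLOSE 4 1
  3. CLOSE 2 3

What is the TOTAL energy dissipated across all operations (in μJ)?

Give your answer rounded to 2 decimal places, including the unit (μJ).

Initial: C1(3μF, Q=19μC, V=6.33V), C2(2μF, Q=19μC, V=9.50V), C3(3μF, Q=2μC, V=0.67V), C4(5μF, Q=11μC, V=2.20V)
Op 1: CLOSE 1-2: Q_total=38.00, C_total=5.00, V=7.60; Q1=22.80, Q2=15.20; dissipated=6.017
Op 2: CLOSE 4-1: Q_total=33.80, C_total=8.00, V=4.22; Q4=21.12, Q1=12.68; dissipated=27.337
Op 3: CLOSE 2-3: Q_total=17.20, C_total=5.00, V=3.44; Q2=6.88, Q3=10.32; dissipated=28.843
Total dissipated: 62.197 μJ

Answer: 62.20 μJ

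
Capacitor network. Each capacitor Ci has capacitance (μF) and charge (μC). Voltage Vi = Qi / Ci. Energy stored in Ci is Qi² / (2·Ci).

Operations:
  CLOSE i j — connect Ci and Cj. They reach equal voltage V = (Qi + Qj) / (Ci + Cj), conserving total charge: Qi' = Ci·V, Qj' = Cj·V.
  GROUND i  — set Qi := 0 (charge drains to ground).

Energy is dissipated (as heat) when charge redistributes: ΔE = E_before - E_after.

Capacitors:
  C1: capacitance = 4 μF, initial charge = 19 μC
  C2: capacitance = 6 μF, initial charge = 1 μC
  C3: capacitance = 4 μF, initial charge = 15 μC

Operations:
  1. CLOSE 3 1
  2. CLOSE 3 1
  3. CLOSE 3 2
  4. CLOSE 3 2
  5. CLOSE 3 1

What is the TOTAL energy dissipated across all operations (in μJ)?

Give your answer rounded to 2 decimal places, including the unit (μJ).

Answer: 27.01 μJ

Derivation:
Initial: C1(4μF, Q=19μC, V=4.75V), C2(6μF, Q=1μC, V=0.17V), C3(4μF, Q=15μC, V=3.75V)
Op 1: CLOSE 3-1: Q_total=34.00, C_total=8.00, V=4.25; Q3=17.00, Q1=17.00; dissipated=1.000
Op 2: CLOSE 3-1: Q_total=34.00, C_total=8.00, V=4.25; Q3=17.00, Q1=17.00; dissipated=0.000
Op 3: CLOSE 3-2: Q_total=18.00, C_total=10.00, V=1.80; Q3=7.20, Q2=10.80; dissipated=20.008
Op 4: CLOSE 3-2: Q_total=18.00, C_total=10.00, V=1.80; Q3=7.20, Q2=10.80; dissipated=0.000
Op 5: CLOSE 3-1: Q_total=24.20, C_total=8.00, V=3.02; Q3=12.10, Q1=12.10; dissipated=6.003
Total dissipated: 27.011 μJ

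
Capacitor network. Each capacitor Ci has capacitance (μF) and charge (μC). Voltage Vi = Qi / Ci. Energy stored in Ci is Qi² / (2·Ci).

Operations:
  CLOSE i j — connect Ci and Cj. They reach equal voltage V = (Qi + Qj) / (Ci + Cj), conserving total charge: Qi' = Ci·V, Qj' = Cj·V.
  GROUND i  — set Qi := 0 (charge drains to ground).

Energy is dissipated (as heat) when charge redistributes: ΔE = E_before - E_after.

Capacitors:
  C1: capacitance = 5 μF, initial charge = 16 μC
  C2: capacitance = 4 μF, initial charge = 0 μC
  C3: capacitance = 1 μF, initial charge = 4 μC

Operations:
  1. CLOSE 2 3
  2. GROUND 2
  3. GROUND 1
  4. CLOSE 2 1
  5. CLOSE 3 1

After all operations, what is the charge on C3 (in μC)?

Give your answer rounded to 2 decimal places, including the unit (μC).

Answer: 0.13 μC

Derivation:
Initial: C1(5μF, Q=16μC, V=3.20V), C2(4μF, Q=0μC, V=0.00V), C3(1μF, Q=4μC, V=4.00V)
Op 1: CLOSE 2-3: Q_total=4.00, C_total=5.00, V=0.80; Q2=3.20, Q3=0.80; dissipated=6.400
Op 2: GROUND 2: Q2=0; energy lost=1.280
Op 3: GROUND 1: Q1=0; energy lost=25.600
Op 4: CLOSE 2-1: Q_total=0.00, C_total=9.00, V=0.00; Q2=0.00, Q1=0.00; dissipated=0.000
Op 5: CLOSE 3-1: Q_total=0.80, C_total=6.00, V=0.13; Q3=0.13, Q1=0.67; dissipated=0.267
Final charges: Q1=0.67, Q2=0.00, Q3=0.13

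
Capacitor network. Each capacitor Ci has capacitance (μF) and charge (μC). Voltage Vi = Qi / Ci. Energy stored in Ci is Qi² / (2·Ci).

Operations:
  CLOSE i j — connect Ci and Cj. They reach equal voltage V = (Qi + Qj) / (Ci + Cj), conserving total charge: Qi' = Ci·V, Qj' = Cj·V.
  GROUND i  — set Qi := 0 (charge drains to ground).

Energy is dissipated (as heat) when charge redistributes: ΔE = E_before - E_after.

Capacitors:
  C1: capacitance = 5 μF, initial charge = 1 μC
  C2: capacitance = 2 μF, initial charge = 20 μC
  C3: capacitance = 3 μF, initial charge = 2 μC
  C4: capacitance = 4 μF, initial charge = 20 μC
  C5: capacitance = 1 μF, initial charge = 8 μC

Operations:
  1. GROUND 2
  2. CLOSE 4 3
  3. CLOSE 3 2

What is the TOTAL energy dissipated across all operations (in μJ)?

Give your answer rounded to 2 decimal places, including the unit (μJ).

Answer: 122.02 μJ

Derivation:
Initial: C1(5μF, Q=1μC, V=0.20V), C2(2μF, Q=20μC, V=10.00V), C3(3μF, Q=2μC, V=0.67V), C4(4μF, Q=20μC, V=5.00V), C5(1μF, Q=8μC, V=8.00V)
Op 1: GROUND 2: Q2=0; energy lost=100.000
Op 2: CLOSE 4-3: Q_total=22.00, C_total=7.00, V=3.14; Q4=12.57, Q3=9.43; dissipated=16.095
Op 3: CLOSE 3-2: Q_total=9.43, C_total=5.00, V=1.89; Q3=5.66, Q2=3.77; dissipated=5.927
Total dissipated: 122.022 μJ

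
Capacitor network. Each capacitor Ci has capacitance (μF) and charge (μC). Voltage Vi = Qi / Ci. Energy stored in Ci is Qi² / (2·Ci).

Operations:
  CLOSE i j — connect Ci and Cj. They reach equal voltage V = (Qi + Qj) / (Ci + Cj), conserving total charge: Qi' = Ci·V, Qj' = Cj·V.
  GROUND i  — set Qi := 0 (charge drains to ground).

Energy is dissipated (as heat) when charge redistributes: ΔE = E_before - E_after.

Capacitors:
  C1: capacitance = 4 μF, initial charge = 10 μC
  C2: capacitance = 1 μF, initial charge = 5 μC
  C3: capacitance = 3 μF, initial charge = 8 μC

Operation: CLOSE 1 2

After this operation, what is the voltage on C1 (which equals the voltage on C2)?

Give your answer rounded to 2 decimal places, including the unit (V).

Answer: 3.00 V

Derivation:
Initial: C1(4μF, Q=10μC, V=2.50V), C2(1μF, Q=5μC, V=5.00V), C3(3μF, Q=8μC, V=2.67V)
Op 1: CLOSE 1-2: Q_total=15.00, C_total=5.00, V=3.00; Q1=12.00, Q2=3.00; dissipated=2.500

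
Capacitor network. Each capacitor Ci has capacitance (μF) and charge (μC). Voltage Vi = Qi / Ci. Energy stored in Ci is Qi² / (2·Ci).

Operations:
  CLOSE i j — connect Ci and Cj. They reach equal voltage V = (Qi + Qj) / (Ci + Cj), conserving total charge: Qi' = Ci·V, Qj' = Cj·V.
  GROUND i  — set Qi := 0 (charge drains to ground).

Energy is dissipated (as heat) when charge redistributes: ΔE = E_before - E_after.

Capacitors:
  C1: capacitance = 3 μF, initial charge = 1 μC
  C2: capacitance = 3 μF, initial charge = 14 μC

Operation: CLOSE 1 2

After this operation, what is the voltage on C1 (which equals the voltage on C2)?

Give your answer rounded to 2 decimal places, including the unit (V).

Answer: 2.50 V

Derivation:
Initial: C1(3μF, Q=1μC, V=0.33V), C2(3μF, Q=14μC, V=4.67V)
Op 1: CLOSE 1-2: Q_total=15.00, C_total=6.00, V=2.50; Q1=7.50, Q2=7.50; dissipated=14.083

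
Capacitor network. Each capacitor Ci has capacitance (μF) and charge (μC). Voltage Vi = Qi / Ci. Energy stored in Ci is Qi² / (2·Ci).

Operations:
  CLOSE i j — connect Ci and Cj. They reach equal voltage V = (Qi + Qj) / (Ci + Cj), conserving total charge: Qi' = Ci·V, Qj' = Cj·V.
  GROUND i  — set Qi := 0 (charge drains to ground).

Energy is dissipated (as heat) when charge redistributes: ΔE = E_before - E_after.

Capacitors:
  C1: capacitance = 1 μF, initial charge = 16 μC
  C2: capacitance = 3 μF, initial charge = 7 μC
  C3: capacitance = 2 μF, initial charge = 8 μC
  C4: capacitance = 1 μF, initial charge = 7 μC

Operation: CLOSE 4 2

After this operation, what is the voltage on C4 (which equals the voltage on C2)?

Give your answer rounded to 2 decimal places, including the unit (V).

Answer: 3.50 V

Derivation:
Initial: C1(1μF, Q=16μC, V=16.00V), C2(3μF, Q=7μC, V=2.33V), C3(2μF, Q=8μC, V=4.00V), C4(1μF, Q=7μC, V=7.00V)
Op 1: CLOSE 4-2: Q_total=14.00, C_total=4.00, V=3.50; Q4=3.50, Q2=10.50; dissipated=8.167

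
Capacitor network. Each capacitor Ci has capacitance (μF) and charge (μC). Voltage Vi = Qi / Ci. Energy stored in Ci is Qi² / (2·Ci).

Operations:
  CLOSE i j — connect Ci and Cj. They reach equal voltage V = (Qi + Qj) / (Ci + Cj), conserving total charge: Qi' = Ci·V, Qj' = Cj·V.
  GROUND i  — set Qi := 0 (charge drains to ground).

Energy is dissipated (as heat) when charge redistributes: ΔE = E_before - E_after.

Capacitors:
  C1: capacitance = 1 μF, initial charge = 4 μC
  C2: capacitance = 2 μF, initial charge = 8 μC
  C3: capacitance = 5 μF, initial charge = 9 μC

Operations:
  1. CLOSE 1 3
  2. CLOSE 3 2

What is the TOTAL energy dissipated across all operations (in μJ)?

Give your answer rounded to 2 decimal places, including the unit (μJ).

Answer: 4.42 μJ

Derivation:
Initial: C1(1μF, Q=4μC, V=4.00V), C2(2μF, Q=8μC, V=4.00V), C3(5μF, Q=9μC, V=1.80V)
Op 1: CLOSE 1-3: Q_total=13.00, C_total=6.00, V=2.17; Q1=2.17, Q3=10.83; dissipated=2.017
Op 2: CLOSE 3-2: Q_total=18.83, C_total=7.00, V=2.69; Q3=13.45, Q2=5.38; dissipated=2.401
Total dissipated: 4.417 μJ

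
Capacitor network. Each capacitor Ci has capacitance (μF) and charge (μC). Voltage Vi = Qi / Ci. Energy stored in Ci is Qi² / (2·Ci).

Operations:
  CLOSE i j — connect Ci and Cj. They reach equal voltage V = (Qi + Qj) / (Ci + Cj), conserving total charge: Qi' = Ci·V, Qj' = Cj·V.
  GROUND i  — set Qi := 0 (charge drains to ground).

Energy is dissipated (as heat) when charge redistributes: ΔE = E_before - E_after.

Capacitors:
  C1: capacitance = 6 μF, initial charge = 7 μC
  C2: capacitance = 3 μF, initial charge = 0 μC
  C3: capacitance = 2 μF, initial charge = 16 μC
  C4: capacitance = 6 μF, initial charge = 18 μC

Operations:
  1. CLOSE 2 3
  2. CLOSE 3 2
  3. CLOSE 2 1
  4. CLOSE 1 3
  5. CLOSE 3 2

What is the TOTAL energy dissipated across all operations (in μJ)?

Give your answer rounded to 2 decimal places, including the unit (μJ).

Initial: C1(6μF, Q=7μC, V=1.17V), C2(3μF, Q=0μC, V=0.00V), C3(2μF, Q=16μC, V=8.00V), C4(6μF, Q=18μC, V=3.00V)
Op 1: CLOSE 2-3: Q_total=16.00, C_total=5.00, V=3.20; Q2=9.60, Q3=6.40; dissipated=38.400
Op 2: CLOSE 3-2: Q_total=16.00, C_total=5.00, V=3.20; Q3=6.40, Q2=9.60; dissipated=0.000
Op 3: CLOSE 2-1: Q_total=16.60, C_total=9.00, V=1.84; Q2=5.53, Q1=11.07; dissipated=4.134
Op 4: CLOSE 1-3: Q_total=17.47, C_total=8.00, V=2.18; Q1=13.10, Q3=4.37; dissipated=1.378
Op 5: CLOSE 3-2: Q_total=9.90, C_total=5.00, V=1.98; Q3=3.96, Q2=5.94; dissipated=0.069
Total dissipated: 43.981 μJ

Answer: 43.98 μJ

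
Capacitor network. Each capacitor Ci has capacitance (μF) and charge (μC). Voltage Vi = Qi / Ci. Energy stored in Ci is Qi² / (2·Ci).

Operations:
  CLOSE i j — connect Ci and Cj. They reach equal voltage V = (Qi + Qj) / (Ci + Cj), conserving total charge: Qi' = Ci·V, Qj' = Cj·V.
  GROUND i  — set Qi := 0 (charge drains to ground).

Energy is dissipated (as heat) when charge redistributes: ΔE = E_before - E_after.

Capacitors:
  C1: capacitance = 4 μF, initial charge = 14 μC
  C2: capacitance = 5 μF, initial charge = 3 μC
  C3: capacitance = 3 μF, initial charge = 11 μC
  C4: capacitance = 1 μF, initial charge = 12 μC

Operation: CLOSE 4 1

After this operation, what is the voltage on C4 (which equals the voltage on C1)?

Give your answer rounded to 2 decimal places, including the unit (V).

Initial: C1(4μF, Q=14μC, V=3.50V), C2(5μF, Q=3μC, V=0.60V), C3(3μF, Q=11μC, V=3.67V), C4(1μF, Q=12μC, V=12.00V)
Op 1: CLOSE 4-1: Q_total=26.00, C_total=5.00, V=5.20; Q4=5.20, Q1=20.80; dissipated=28.900

Answer: 5.20 V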